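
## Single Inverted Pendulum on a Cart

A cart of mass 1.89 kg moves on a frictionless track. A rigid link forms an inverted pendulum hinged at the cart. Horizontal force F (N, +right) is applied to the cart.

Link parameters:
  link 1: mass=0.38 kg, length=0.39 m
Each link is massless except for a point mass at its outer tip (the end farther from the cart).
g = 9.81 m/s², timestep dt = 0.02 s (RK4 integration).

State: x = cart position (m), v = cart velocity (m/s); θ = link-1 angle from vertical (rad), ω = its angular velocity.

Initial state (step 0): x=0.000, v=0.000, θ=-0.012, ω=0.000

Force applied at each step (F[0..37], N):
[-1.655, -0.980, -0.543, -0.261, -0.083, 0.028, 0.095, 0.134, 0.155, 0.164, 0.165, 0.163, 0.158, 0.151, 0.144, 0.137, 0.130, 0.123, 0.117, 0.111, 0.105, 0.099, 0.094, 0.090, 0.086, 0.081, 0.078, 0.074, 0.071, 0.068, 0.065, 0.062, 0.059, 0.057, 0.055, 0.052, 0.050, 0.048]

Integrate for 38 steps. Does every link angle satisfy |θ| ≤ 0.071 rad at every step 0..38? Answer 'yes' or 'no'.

apply F[0]=-1.655 → step 1: x=-0.000, v=-0.017, θ=-0.012, ω=0.038
apply F[1]=-0.980 → step 2: x=-0.001, v=-0.027, θ=-0.011, ω=0.058
apply F[2]=-0.543 → step 3: x=-0.001, v=-0.032, θ=-0.009, ω=0.066
apply F[3]=-0.261 → step 4: x=-0.002, v=-0.035, θ=-0.008, ω=0.068
apply F[4]=-0.083 → step 5: x=-0.003, v=-0.035, θ=-0.007, ω=0.066
apply F[5]=+0.028 → step 6: x=-0.003, v=-0.035, θ=-0.005, ω=0.061
apply F[6]=+0.095 → step 7: x=-0.004, v=-0.034, θ=-0.004, ω=0.056
apply F[7]=+0.134 → step 8: x=-0.005, v=-0.032, θ=-0.003, ω=0.050
apply F[8]=+0.155 → step 9: x=-0.005, v=-0.030, θ=-0.002, ω=0.044
apply F[9]=+0.164 → step 10: x=-0.006, v=-0.028, θ=-0.002, ω=0.038
apply F[10]=+0.165 → step 11: x=-0.006, v=-0.027, θ=-0.001, ω=0.033
apply F[11]=+0.163 → step 12: x=-0.007, v=-0.025, θ=-0.000, ω=0.028
apply F[12]=+0.158 → step 13: x=-0.007, v=-0.023, θ=0.000, ω=0.024
apply F[13]=+0.151 → step 14: x=-0.008, v=-0.022, θ=0.001, ω=0.021
apply F[14]=+0.144 → step 15: x=-0.008, v=-0.020, θ=0.001, ω=0.017
apply F[15]=+0.137 → step 16: x=-0.009, v=-0.019, θ=0.001, ω=0.014
apply F[16]=+0.130 → step 17: x=-0.009, v=-0.017, θ=0.002, ω=0.012
apply F[17]=+0.123 → step 18: x=-0.009, v=-0.016, θ=0.002, ω=0.010
apply F[18]=+0.117 → step 19: x=-0.010, v=-0.015, θ=0.002, ω=0.008
apply F[19]=+0.111 → step 20: x=-0.010, v=-0.014, θ=0.002, ω=0.006
apply F[20]=+0.105 → step 21: x=-0.010, v=-0.013, θ=0.002, ω=0.004
apply F[21]=+0.099 → step 22: x=-0.010, v=-0.012, θ=0.002, ω=0.003
apply F[22]=+0.094 → step 23: x=-0.011, v=-0.011, θ=0.003, ω=0.002
apply F[23]=+0.090 → step 24: x=-0.011, v=-0.010, θ=0.003, ω=0.001
apply F[24]=+0.086 → step 25: x=-0.011, v=-0.009, θ=0.003, ω=0.001
apply F[25]=+0.081 → step 26: x=-0.011, v=-0.009, θ=0.003, ω=-0.000
apply F[26]=+0.078 → step 27: x=-0.011, v=-0.008, θ=0.003, ω=-0.001
apply F[27]=+0.074 → step 28: x=-0.012, v=-0.007, θ=0.003, ω=-0.001
apply F[28]=+0.071 → step 29: x=-0.012, v=-0.007, θ=0.003, ω=-0.002
apply F[29]=+0.068 → step 30: x=-0.012, v=-0.006, θ=0.002, ω=-0.002
apply F[30]=+0.065 → step 31: x=-0.012, v=-0.005, θ=0.002, ω=-0.002
apply F[31]=+0.062 → step 32: x=-0.012, v=-0.005, θ=0.002, ω=-0.002
apply F[32]=+0.059 → step 33: x=-0.012, v=-0.004, θ=0.002, ω=-0.003
apply F[33]=+0.057 → step 34: x=-0.012, v=-0.004, θ=0.002, ω=-0.003
apply F[34]=+0.055 → step 35: x=-0.012, v=-0.003, θ=0.002, ω=-0.003
apply F[35]=+0.052 → step 36: x=-0.012, v=-0.003, θ=0.002, ω=-0.003
apply F[36]=+0.050 → step 37: x=-0.012, v=-0.002, θ=0.002, ω=-0.003
apply F[37]=+0.048 → step 38: x=-0.012, v=-0.002, θ=0.002, ω=-0.003
Max |angle| over trajectory = 0.012 rad; bound = 0.071 → within bound.

Answer: yes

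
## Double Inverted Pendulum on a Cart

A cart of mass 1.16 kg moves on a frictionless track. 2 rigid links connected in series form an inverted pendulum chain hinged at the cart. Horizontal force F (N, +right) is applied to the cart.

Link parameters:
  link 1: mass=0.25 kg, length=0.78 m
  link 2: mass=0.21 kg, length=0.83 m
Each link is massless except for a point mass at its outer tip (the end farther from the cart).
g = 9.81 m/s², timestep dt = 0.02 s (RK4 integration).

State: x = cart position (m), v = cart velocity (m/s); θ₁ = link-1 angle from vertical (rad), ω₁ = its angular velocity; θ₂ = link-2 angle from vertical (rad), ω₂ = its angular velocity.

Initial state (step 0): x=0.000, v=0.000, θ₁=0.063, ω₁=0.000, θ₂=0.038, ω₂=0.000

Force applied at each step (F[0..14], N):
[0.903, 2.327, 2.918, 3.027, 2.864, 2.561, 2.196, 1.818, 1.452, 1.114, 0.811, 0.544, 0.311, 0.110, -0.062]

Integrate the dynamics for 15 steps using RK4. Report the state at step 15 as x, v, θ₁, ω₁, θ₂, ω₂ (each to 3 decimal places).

Answer: x=0.068, v=0.340, θ₁=0.018, ω₁=-0.207, θ₂=0.017, ω₂=-0.107

Derivation:
apply F[0]=+0.903 → step 1: x=0.000, v=0.011, θ₁=0.063, ω₁=0.007, θ₂=0.038, ω₂=-0.011
apply F[1]=+2.327 → step 2: x=0.001, v=0.046, θ₁=0.063, ω₁=-0.016, θ₂=0.038, ω₂=-0.022
apply F[2]=+2.918 → step 3: x=0.002, v=0.091, θ₁=0.062, ω₁=-0.053, θ₂=0.037, ω₂=-0.033
apply F[3]=+3.027 → step 4: x=0.004, v=0.139, θ₁=0.061, ω₁=-0.093, θ₂=0.036, ω₂=-0.044
apply F[4]=+2.864 → step 5: x=0.008, v=0.183, θ₁=0.059, ω₁=-0.130, θ₂=0.035, ω₂=-0.055
apply F[5]=+2.561 → step 6: x=0.012, v=0.223, θ₁=0.056, ω₁=-0.162, θ₂=0.034, ω₂=-0.065
apply F[6]=+2.196 → step 7: x=0.016, v=0.257, θ₁=0.052, ω₁=-0.187, θ₂=0.033, ω₂=-0.074
apply F[7]=+1.818 → step 8: x=0.022, v=0.284, θ₁=0.048, ω₁=-0.205, θ₂=0.031, ω₂=-0.082
apply F[8]=+1.452 → step 9: x=0.028, v=0.305, θ₁=0.044, ω₁=-0.218, θ₂=0.029, ω₂=-0.089
apply F[9]=+1.114 → step 10: x=0.034, v=0.321, θ₁=0.040, ω₁=-0.225, θ₂=0.028, ω₂=-0.094
apply F[10]=+0.811 → step 11: x=0.041, v=0.332, θ₁=0.035, ω₁=-0.227, θ₂=0.026, ω₂=-0.099
apply F[11]=+0.544 → step 12: x=0.047, v=0.339, θ₁=0.031, ω₁=-0.226, θ₂=0.024, ω₂=-0.103
apply F[12]=+0.311 → step 13: x=0.054, v=0.342, θ₁=0.026, ω₁=-0.222, θ₂=0.022, ω₂=-0.105
apply F[13]=+0.110 → step 14: x=0.061, v=0.342, θ₁=0.022, ω₁=-0.215, θ₂=0.019, ω₂=-0.107
apply F[14]=-0.062 → step 15: x=0.068, v=0.340, θ₁=0.018, ω₁=-0.207, θ₂=0.017, ω₂=-0.107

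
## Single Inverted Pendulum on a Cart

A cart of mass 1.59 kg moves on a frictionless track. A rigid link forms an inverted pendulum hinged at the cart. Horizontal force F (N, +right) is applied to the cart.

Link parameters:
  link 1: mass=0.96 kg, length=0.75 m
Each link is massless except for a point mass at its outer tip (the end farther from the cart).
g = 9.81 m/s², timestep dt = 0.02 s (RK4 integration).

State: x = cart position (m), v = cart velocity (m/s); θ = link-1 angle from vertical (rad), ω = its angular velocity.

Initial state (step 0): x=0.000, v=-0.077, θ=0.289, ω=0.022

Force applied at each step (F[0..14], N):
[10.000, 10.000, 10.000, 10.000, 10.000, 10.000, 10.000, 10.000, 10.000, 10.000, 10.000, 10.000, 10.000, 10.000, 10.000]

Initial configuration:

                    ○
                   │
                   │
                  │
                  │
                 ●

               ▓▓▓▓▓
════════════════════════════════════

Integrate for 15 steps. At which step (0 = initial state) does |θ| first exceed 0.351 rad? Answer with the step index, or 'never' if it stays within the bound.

apply F[0]=+10.000 → step 1: x=-0.001, v=0.012, θ=0.289, ω=-0.017
apply F[1]=+10.000 → step 2: x=0.000, v=0.101, θ=0.288, ω=-0.057
apply F[2]=+10.000 → step 3: x=0.003, v=0.190, θ=0.287, ω=-0.097
apply F[3]=+10.000 → step 4: x=0.008, v=0.280, θ=0.284, ω=-0.137
apply F[4]=+10.000 → step 5: x=0.015, v=0.370, θ=0.281, ω=-0.179
apply F[5]=+10.000 → step 6: x=0.023, v=0.460, θ=0.277, ω=-0.223
apply F[6]=+10.000 → step 7: x=0.033, v=0.551, θ=0.272, ω=-0.269
apply F[7]=+10.000 → step 8: x=0.045, v=0.643, θ=0.266, ω=-0.317
apply F[8]=+10.000 → step 9: x=0.059, v=0.735, θ=0.260, ω=-0.368
apply F[9]=+10.000 → step 10: x=0.074, v=0.829, θ=0.252, ω=-0.422
apply F[10]=+10.000 → step 11: x=0.092, v=0.923, θ=0.243, ω=-0.481
apply F[11]=+10.000 → step 12: x=0.111, v=1.019, θ=0.233, ω=-0.544
apply F[12]=+10.000 → step 13: x=0.133, v=1.117, θ=0.221, ω=-0.611
apply F[13]=+10.000 → step 14: x=0.156, v=1.216, θ=0.208, ω=-0.685
apply F[14]=+10.000 → step 15: x=0.181, v=1.317, θ=0.194, ω=-0.765
max |θ| = 0.289 ≤ 0.351 over all 16 states.

Answer: never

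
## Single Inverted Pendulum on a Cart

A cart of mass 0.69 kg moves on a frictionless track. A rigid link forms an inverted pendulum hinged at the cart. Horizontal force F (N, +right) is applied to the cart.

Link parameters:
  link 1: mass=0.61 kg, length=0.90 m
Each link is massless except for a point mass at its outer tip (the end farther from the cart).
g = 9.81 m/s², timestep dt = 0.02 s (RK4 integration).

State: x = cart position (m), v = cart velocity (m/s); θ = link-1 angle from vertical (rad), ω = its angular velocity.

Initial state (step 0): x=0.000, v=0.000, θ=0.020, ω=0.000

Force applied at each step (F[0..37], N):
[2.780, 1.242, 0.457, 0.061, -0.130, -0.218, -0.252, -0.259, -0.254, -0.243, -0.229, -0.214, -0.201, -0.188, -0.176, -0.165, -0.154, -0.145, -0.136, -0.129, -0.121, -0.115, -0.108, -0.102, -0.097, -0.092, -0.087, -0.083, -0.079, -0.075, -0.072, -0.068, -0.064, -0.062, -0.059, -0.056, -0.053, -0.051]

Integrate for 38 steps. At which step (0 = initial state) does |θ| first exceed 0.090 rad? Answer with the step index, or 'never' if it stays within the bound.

Answer: never

Derivation:
apply F[0]=+2.780 → step 1: x=0.001, v=0.077, θ=0.019, ω=-0.081
apply F[1]=+1.242 → step 2: x=0.003, v=0.110, θ=0.017, ω=-0.114
apply F[2]=+0.457 → step 3: x=0.005, v=0.120, θ=0.015, ω=-0.122
apply F[3]=+0.061 → step 4: x=0.007, v=0.120, θ=0.012, ω=-0.118
apply F[4]=-0.130 → step 5: x=0.010, v=0.114, θ=0.010, ω=-0.110
apply F[5]=-0.218 → step 6: x=0.012, v=0.106, θ=0.008, ω=-0.099
apply F[6]=-0.252 → step 7: x=0.014, v=0.098, θ=0.006, ω=-0.088
apply F[7]=-0.259 → step 8: x=0.016, v=0.089, θ=0.005, ω=-0.077
apply F[8]=-0.254 → step 9: x=0.017, v=0.081, θ=0.003, ω=-0.067
apply F[9]=-0.243 → step 10: x=0.019, v=0.074, θ=0.002, ω=-0.058
apply F[10]=-0.229 → step 11: x=0.020, v=0.067, θ=0.001, ω=-0.051
apply F[11]=-0.214 → step 12: x=0.022, v=0.061, θ=-0.000, ω=-0.044
apply F[12]=-0.201 → step 13: x=0.023, v=0.055, θ=-0.001, ω=-0.037
apply F[13]=-0.188 → step 14: x=0.024, v=0.050, θ=-0.002, ω=-0.032
apply F[14]=-0.176 → step 15: x=0.025, v=0.045, θ=-0.002, ω=-0.027
apply F[15]=-0.165 → step 16: x=0.026, v=0.040, θ=-0.003, ω=-0.023
apply F[16]=-0.154 → step 17: x=0.026, v=0.037, θ=-0.003, ω=-0.019
apply F[17]=-0.145 → step 18: x=0.027, v=0.033, θ=-0.003, ω=-0.015
apply F[18]=-0.136 → step 19: x=0.028, v=0.030, θ=-0.004, ω=-0.013
apply F[19]=-0.129 → step 20: x=0.028, v=0.026, θ=-0.004, ω=-0.010
apply F[20]=-0.121 → step 21: x=0.029, v=0.024, θ=-0.004, ω=-0.008
apply F[21]=-0.115 → step 22: x=0.029, v=0.021, θ=-0.004, ω=-0.006
apply F[22]=-0.108 → step 23: x=0.030, v=0.019, θ=-0.004, ω=-0.004
apply F[23]=-0.102 → step 24: x=0.030, v=0.017, θ=-0.004, ω=-0.003
apply F[24]=-0.097 → step 25: x=0.030, v=0.014, θ=-0.004, ω=-0.001
apply F[25]=-0.092 → step 26: x=0.031, v=0.013, θ=-0.004, ω=-0.000
apply F[26]=-0.087 → step 27: x=0.031, v=0.011, θ=-0.004, ω=0.001
apply F[27]=-0.083 → step 28: x=0.031, v=0.009, θ=-0.004, ω=0.002
apply F[28]=-0.079 → step 29: x=0.031, v=0.008, θ=-0.004, ω=0.002
apply F[29]=-0.075 → step 30: x=0.031, v=0.006, θ=-0.004, ω=0.003
apply F[30]=-0.072 → step 31: x=0.031, v=0.005, θ=-0.004, ω=0.003
apply F[31]=-0.068 → step 32: x=0.032, v=0.004, θ=-0.004, ω=0.004
apply F[32]=-0.064 → step 33: x=0.032, v=0.003, θ=-0.004, ω=0.004
apply F[33]=-0.062 → step 34: x=0.032, v=0.001, θ=-0.004, ω=0.005
apply F[34]=-0.059 → step 35: x=0.032, v=0.000, θ=-0.004, ω=0.005
apply F[35]=-0.056 → step 36: x=0.032, v=-0.000, θ=-0.004, ω=0.005
apply F[36]=-0.053 → step 37: x=0.032, v=-0.001, θ=-0.004, ω=0.005
apply F[37]=-0.051 → step 38: x=0.032, v=-0.002, θ=-0.004, ω=0.005
max |θ| = 0.020 ≤ 0.090 over all 39 states.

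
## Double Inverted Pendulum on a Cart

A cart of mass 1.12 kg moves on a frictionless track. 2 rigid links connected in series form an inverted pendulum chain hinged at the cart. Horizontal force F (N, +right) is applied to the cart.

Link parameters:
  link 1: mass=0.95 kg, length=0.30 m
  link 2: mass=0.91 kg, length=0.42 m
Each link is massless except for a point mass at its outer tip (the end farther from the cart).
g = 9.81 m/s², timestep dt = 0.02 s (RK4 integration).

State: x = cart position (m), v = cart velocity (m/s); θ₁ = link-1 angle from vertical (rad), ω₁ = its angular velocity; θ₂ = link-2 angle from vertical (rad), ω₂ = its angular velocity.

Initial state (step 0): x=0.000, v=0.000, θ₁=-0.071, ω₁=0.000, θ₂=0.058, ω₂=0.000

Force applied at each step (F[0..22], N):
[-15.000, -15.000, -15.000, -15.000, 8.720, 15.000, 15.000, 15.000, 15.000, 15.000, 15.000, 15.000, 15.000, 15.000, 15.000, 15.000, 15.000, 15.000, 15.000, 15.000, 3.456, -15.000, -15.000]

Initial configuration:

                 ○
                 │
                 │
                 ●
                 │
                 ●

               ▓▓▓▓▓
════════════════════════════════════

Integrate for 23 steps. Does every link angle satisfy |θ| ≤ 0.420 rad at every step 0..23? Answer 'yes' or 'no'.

Answer: yes

Derivation:
apply F[0]=-15.000 → step 1: x=-0.002, v=-0.244, θ₁=-0.064, ω₁=0.683, θ₂=0.059, ω₂=0.123
apply F[1]=-15.000 → step 2: x=-0.010, v=-0.494, θ₁=-0.043, ω₁=1.404, θ₂=0.063, ω₂=0.231
apply F[2]=-15.000 → step 3: x=-0.022, v=-0.753, θ₁=-0.008, ω₁=2.199, θ₂=0.068, ω₂=0.309
apply F[3]=-15.000 → step 4: x=-0.040, v=-1.025, θ₁=0.045, ω₁=3.090, θ₂=0.075, ω₂=0.348
apply F[4]=+8.720 → step 5: x=-0.059, v=-0.889, θ₁=0.103, ω₁=2.684, θ₂=0.082, ω₂=0.350
apply F[5]=+15.000 → step 6: x=-0.075, v=-0.661, θ₁=0.150, ω₁=2.039, θ₂=0.089, ω₂=0.313
apply F[6]=+15.000 → step 7: x=-0.086, v=-0.451, θ₁=0.185, ω₁=1.510, θ₂=0.094, ω₂=0.238
apply F[7]=+15.000 → step 8: x=-0.093, v=-0.255, θ₁=0.211, ω₁=1.068, θ₂=0.098, ω₂=0.134
apply F[8]=+15.000 → step 9: x=-0.096, v=-0.068, θ₁=0.228, ω₁=0.690, θ₂=0.099, ω₂=0.008
apply F[9]=+15.000 → step 10: x=-0.095, v=0.112, θ₁=0.239, ω₁=0.354, θ₂=0.098, ω₂=-0.135
apply F[10]=+15.000 → step 11: x=-0.091, v=0.290, θ₁=0.242, ω₁=0.039, θ₂=0.094, ω₂=-0.288
apply F[11]=+15.000 → step 12: x=-0.084, v=0.467, θ₁=0.240, ω₁=-0.271, θ₂=0.087, ω₂=-0.448
apply F[12]=+15.000 → step 13: x=-0.073, v=0.647, θ₁=0.232, ω₁=-0.592, θ₂=0.076, ω₂=-0.610
apply F[13]=+15.000 → step 14: x=-0.058, v=0.833, θ₁=0.216, ω₁=-0.943, θ₂=0.062, ω₂=-0.770
apply F[14]=+15.000 → step 15: x=-0.039, v=1.027, θ₁=0.194, ω₁=-1.343, θ₂=0.045, ω₂=-0.922
apply F[15]=+15.000 → step 16: x=-0.017, v=1.234, θ₁=0.162, ω₁=-1.814, θ₂=0.025, ω₂=-1.059
apply F[16]=+15.000 → step 17: x=0.010, v=1.457, θ₁=0.120, ω₁=-2.381, θ₂=0.003, ω₂=-1.173
apply F[17]=+15.000 → step 18: x=0.042, v=1.699, θ₁=0.066, ω₁=-3.070, θ₂=-0.021, ω₂=-1.253
apply F[18]=+15.000 → step 19: x=0.078, v=1.959, θ₁=-0.003, ω₁=-3.891, θ₂=-0.047, ω₂=-1.292
apply F[19]=+15.000 → step 20: x=0.120, v=2.231, θ₁=-0.090, ω₁=-4.821, θ₂=-0.073, ω₂=-1.298
apply F[20]=+3.456 → step 21: x=0.165, v=2.299, θ₁=-0.190, ω₁=-5.140, θ₂=-0.099, ω₂=-1.292
apply F[21]=-15.000 → step 22: x=0.209, v=2.069, θ₁=-0.287, ω₁=-4.587, θ₂=-0.124, ω₂=-1.234
apply F[22]=-15.000 → step 23: x=0.248, v=1.869, θ₁=-0.375, ω₁=-4.240, θ₂=-0.148, ω₂=-1.121
Max |angle| over trajectory = 0.375 rad; bound = 0.420 → within bound.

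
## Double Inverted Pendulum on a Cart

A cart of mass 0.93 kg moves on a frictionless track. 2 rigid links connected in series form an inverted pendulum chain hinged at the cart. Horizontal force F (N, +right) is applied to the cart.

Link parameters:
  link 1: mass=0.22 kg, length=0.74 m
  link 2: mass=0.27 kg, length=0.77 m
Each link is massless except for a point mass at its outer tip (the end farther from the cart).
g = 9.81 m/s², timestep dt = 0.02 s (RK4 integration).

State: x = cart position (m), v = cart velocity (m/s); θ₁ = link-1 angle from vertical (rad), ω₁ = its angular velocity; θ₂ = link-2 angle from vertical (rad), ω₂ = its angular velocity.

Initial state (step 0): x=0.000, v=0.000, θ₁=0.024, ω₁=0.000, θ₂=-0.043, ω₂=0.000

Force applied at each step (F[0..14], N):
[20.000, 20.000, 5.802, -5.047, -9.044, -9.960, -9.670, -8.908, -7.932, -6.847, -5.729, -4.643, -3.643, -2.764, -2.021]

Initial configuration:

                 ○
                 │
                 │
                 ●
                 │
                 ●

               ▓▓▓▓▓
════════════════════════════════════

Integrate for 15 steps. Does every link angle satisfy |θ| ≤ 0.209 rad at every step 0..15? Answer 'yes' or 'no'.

apply F[0]=+20.000 → step 1: x=0.004, v=0.428, θ₁=0.019, ω₁=-0.550, θ₂=-0.043, ω₂=-0.038
apply F[1]=+20.000 → step 2: x=0.017, v=0.857, θ₁=0.002, ω₁=-1.109, θ₂=-0.044, ω₂=-0.069
apply F[2]=+5.802 → step 3: x=0.036, v=0.982, θ₁=-0.022, ω₁=-1.272, θ₂=-0.046, ω₂=-0.087
apply F[3]=-5.047 → step 4: x=0.054, v=0.877, θ₁=-0.046, ω₁=-1.135, θ₂=-0.048, ω₂=-0.093
apply F[4]=-9.044 → step 5: x=0.070, v=0.688, θ₁=-0.066, ω₁=-0.897, θ₂=-0.050, ω₂=-0.089
apply F[5]=-9.960 → step 6: x=0.081, v=0.482, θ₁=-0.082, ω₁=-0.647, θ₂=-0.051, ω₂=-0.075
apply F[6]=-9.670 → step 7: x=0.089, v=0.284, θ₁=-0.092, ω₁=-0.415, θ₂=-0.053, ω₂=-0.054
apply F[7]=-8.908 → step 8: x=0.093, v=0.103, θ₁=-0.098, ω₁=-0.212, θ₂=-0.053, ω₂=-0.028
apply F[8]=-7.932 → step 9: x=0.093, v=-0.057, θ₁=-0.101, ω₁=-0.040, θ₂=-0.054, ω₂=0.000
apply F[9]=-6.847 → step 10: x=0.091, v=-0.193, θ₁=-0.100, ω₁=0.100, θ₂=-0.053, ω₂=0.029
apply F[10]=-5.729 → step 11: x=0.086, v=-0.306, θ₁=-0.097, ω₁=0.210, θ₂=-0.053, ω₂=0.056
apply F[11]=-4.643 → step 12: x=0.079, v=-0.395, θ₁=-0.092, ω₁=0.291, θ₂=-0.051, ω₂=0.081
apply F[12]=-3.643 → step 13: x=0.070, v=-0.464, θ₁=-0.086, ω₁=0.347, θ₂=-0.049, ω₂=0.104
apply F[13]=-2.764 → step 14: x=0.061, v=-0.515, θ₁=-0.079, ω₁=0.383, θ₂=-0.047, ω₂=0.123
apply F[14]=-2.021 → step 15: x=0.050, v=-0.551, θ₁=-0.071, ω₁=0.402, θ₂=-0.044, ω₂=0.140
Max |angle| over trajectory = 0.101 rad; bound = 0.209 → within bound.

Answer: yes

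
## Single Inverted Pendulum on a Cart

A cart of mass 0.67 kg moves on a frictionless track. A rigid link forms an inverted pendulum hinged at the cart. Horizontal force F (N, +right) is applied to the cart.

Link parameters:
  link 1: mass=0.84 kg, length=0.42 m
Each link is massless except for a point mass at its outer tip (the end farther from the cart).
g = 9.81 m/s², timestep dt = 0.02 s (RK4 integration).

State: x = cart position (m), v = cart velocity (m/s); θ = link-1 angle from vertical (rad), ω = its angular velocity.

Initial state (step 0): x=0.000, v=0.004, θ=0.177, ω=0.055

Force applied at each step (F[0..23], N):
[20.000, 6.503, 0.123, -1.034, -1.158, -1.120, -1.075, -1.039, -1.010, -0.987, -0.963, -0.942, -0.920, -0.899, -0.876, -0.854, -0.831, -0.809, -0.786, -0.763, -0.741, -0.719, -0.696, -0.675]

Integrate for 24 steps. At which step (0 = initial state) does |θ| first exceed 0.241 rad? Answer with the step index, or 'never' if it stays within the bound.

apply F[0]=+20.000 → step 1: x=0.005, v=0.540, θ=0.166, ω=-1.121
apply F[1]=+6.503 → step 2: x=0.018, v=0.695, θ=0.141, ω=-1.413
apply F[2]=+0.123 → step 3: x=0.031, v=0.670, θ=0.114, ω=-1.296
apply F[3]=-1.034 → step 4: x=0.044, v=0.617, θ=0.090, ω=-1.122
apply F[4]=-1.158 → step 5: x=0.056, v=0.564, θ=0.069, ω=-0.960
apply F[5]=-1.120 → step 6: x=0.067, v=0.517, θ=0.051, ω=-0.820
apply F[6]=-1.075 → step 7: x=0.077, v=0.474, θ=0.036, ω=-0.699
apply F[7]=-1.039 → step 8: x=0.086, v=0.436, θ=0.023, ω=-0.594
apply F[8]=-1.010 → step 9: x=0.094, v=0.402, θ=0.012, ω=-0.504
apply F[9]=-0.987 → step 10: x=0.102, v=0.370, θ=0.003, ω=-0.426
apply F[10]=-0.963 → step 11: x=0.109, v=0.342, θ=-0.005, ω=-0.358
apply F[11]=-0.942 → step 12: x=0.116, v=0.316, θ=-0.011, ω=-0.300
apply F[12]=-0.920 → step 13: x=0.122, v=0.292, θ=-0.017, ω=-0.250
apply F[13]=-0.899 → step 14: x=0.127, v=0.270, θ=-0.021, ω=-0.206
apply F[14]=-0.876 → step 15: x=0.133, v=0.249, θ=-0.025, ω=-0.168
apply F[15]=-0.854 → step 16: x=0.137, v=0.230, θ=-0.028, ω=-0.136
apply F[16]=-0.831 → step 17: x=0.142, v=0.213, θ=-0.031, ω=-0.108
apply F[17]=-0.809 → step 18: x=0.146, v=0.197, θ=-0.033, ω=-0.084
apply F[18]=-0.786 → step 19: x=0.150, v=0.181, θ=-0.034, ω=-0.063
apply F[19]=-0.763 → step 20: x=0.153, v=0.167, θ=-0.035, ω=-0.045
apply F[20]=-0.741 → step 21: x=0.156, v=0.154, θ=-0.036, ω=-0.030
apply F[21]=-0.719 → step 22: x=0.159, v=0.141, θ=-0.036, ω=-0.017
apply F[22]=-0.696 → step 23: x=0.162, v=0.129, θ=-0.037, ω=-0.006
apply F[23]=-0.675 → step 24: x=0.164, v=0.118, θ=-0.037, ω=0.004
max |θ| = 0.177 ≤ 0.241 over all 25 states.

Answer: never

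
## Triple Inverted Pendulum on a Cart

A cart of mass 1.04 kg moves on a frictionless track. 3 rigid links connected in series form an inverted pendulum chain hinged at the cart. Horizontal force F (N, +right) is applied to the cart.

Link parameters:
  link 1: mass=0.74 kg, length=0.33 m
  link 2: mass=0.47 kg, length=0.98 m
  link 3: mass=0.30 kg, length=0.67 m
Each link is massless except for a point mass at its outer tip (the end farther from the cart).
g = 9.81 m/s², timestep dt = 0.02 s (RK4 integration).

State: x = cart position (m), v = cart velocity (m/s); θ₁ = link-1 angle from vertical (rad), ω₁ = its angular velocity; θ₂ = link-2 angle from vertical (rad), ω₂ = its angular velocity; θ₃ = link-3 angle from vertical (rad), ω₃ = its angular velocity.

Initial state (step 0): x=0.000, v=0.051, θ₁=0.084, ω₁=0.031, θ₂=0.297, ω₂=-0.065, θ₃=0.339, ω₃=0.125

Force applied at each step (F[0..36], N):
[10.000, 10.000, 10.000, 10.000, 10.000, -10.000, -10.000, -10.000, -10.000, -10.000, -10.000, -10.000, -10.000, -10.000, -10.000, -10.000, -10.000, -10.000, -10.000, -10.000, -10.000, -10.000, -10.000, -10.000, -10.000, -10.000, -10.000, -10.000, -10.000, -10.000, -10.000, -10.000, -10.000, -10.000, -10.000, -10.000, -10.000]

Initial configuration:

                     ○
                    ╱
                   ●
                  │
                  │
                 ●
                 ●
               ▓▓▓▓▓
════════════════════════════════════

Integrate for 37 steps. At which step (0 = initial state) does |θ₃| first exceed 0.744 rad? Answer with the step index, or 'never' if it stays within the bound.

apply F[0]=+10.000 → step 1: x=0.003, v=0.220, θ₁=0.079, ω₁=-0.559, θ₂=0.297, ω₂=0.018, θ₃=0.342, ω₃=0.146
apply F[1]=+10.000 → step 2: x=0.009, v=0.392, θ₁=0.061, ω₁=-1.171, θ₂=0.298, ω₂=0.102, θ₃=0.345, ω₃=0.167
apply F[2]=+10.000 → step 3: x=0.018, v=0.572, θ₁=0.032, ω₁=-1.821, θ₂=0.301, ω₂=0.188, θ₃=0.348, ω₃=0.187
apply F[3]=+10.000 → step 4: x=0.032, v=0.762, θ₁=-0.012, ω₁=-2.521, θ₂=0.305, ω₂=0.275, θ₃=0.352, ω₃=0.204
apply F[4]=+10.000 → step 5: x=0.049, v=0.960, θ₁=-0.069, ω₁=-3.263, θ₂=0.312, ω₂=0.355, θ₃=0.356, ω₃=0.216
apply F[5]=-10.000 → step 6: x=0.066, v=0.787, θ₁=-0.131, ω₁=-2.944, θ₂=0.320, ω₂=0.458, θ₃=0.361, ω₃=0.228
apply F[6]=-10.000 → step 7: x=0.080, v=0.625, θ₁=-0.188, ω₁=-2.726, θ₂=0.330, ω₂=0.585, θ₃=0.366, ω₃=0.239
apply F[7]=-10.000 → step 8: x=0.091, v=0.475, θ₁=-0.241, ω₁=-2.589, θ₂=0.343, ω₂=0.730, θ₃=0.370, ω₃=0.248
apply F[8]=-10.000 → step 9: x=0.100, v=0.333, θ₁=-0.292, ω₁=-2.516, θ₂=0.359, ω₂=0.888, θ₃=0.376, ω₃=0.253
apply F[9]=-10.000 → step 10: x=0.105, v=0.198, θ₁=-0.342, ω₁=-2.490, θ₂=0.379, ω₂=1.054, θ₃=0.381, ω₃=0.255
apply F[10]=-10.000 → step 11: x=0.107, v=0.068, θ₁=-0.392, ω₁=-2.498, θ₂=0.402, ω₂=1.226, θ₃=0.386, ω₃=0.254
apply F[11]=-10.000 → step 12: x=0.108, v=-0.058, θ₁=-0.442, ω₁=-2.528, θ₂=0.428, ω₂=1.401, θ₃=0.391, ω₃=0.250
apply F[12]=-10.000 → step 13: x=0.105, v=-0.181, θ₁=-0.493, ω₁=-2.570, θ₂=0.458, ω₂=1.576, θ₃=0.396, ω₃=0.245
apply F[13]=-10.000 → step 14: x=0.100, v=-0.302, θ₁=-0.545, ω₁=-2.617, θ₂=0.491, ω₂=1.749, θ₃=0.401, ω₃=0.240
apply F[14]=-10.000 → step 15: x=0.093, v=-0.422, θ₁=-0.598, ω₁=-2.665, θ₂=0.528, ω₂=1.920, θ₃=0.405, ω₃=0.237
apply F[15]=-10.000 → step 16: x=0.083, v=-0.540, θ₁=-0.651, ω₁=-2.709, θ₂=0.568, ω₂=2.088, θ₃=0.410, ω₃=0.239
apply F[16]=-10.000 → step 17: x=0.072, v=-0.656, θ₁=-0.706, ω₁=-2.747, θ₂=0.611, ω₂=2.251, θ₃=0.415, ω₃=0.248
apply F[17]=-10.000 → step 18: x=0.057, v=-0.770, θ₁=-0.761, ω₁=-2.778, θ₂=0.658, ω₂=2.410, θ₃=0.420, ω₃=0.267
apply F[18]=-10.000 → step 19: x=0.041, v=-0.881, θ₁=-0.817, ω₁=-2.803, θ₂=0.707, ω₂=2.565, θ₃=0.426, ω₃=0.299
apply F[19]=-10.000 → step 20: x=0.022, v=-0.989, θ₁=-0.873, ω₁=-2.823, θ₂=0.760, ω₂=2.715, θ₃=0.432, ω₃=0.347
apply F[20]=-10.000 → step 21: x=0.001, v=-1.092, θ₁=-0.930, ω₁=-2.842, θ₂=0.816, ω₂=2.859, θ₃=0.440, ω₃=0.416
apply F[21]=-10.000 → step 22: x=-0.022, v=-1.190, θ₁=-0.987, ω₁=-2.862, θ₂=0.875, ω₂=2.997, θ₃=0.449, ω₃=0.508
apply F[22]=-10.000 → step 23: x=-0.046, v=-1.281, θ₁=-1.044, ω₁=-2.889, θ₂=0.936, ω₂=3.127, θ₃=0.460, ω₃=0.628
apply F[23]=-10.000 → step 24: x=-0.073, v=-1.366, θ₁=-1.103, ω₁=-2.930, θ₂=1.000, ω₂=3.248, θ₃=0.474, ω₃=0.778
apply F[24]=-10.000 → step 25: x=-0.101, v=-1.443, θ₁=-1.162, ω₁=-2.995, θ₂=1.066, ω₂=3.355, θ₃=0.492, ω₃=0.961
apply F[25]=-10.000 → step 26: x=-0.131, v=-1.513, θ₁=-1.223, ω₁=-3.096, θ₂=1.134, ω₂=3.446, θ₃=0.513, ω₃=1.178
apply F[26]=-10.000 → step 27: x=-0.161, v=-1.577, θ₁=-1.286, ω₁=-3.246, θ₂=1.203, ω₂=3.514, θ₃=0.539, ω₃=1.428
apply F[27]=-10.000 → step 28: x=-0.194, v=-1.639, θ₁=-1.353, ω₁=-3.463, θ₂=1.274, ω₂=3.555, θ₃=0.570, ω₃=1.707
apply F[28]=-10.000 → step 29: x=-0.227, v=-1.701, θ₁=-1.425, ω₁=-3.763, θ₂=1.345, ω₂=3.565, θ₃=0.607, ω₃=2.006
apply F[29]=-10.000 → step 30: x=-0.262, v=-1.773, θ₁=-1.504, ω₁=-4.162, θ₂=1.416, ω₂=3.539, θ₃=0.651, ω₃=2.312
apply F[30]=-10.000 → step 31: x=-0.298, v=-1.863, θ₁=-1.592, ω₁=-4.672, θ₂=1.487, ω₂=3.482, θ₃=0.700, ω₃=2.608
apply F[31]=-10.000 → step 32: x=-0.336, v=-1.983, θ₁=-1.692, ω₁=-5.300, θ₂=1.555, ω₂=3.402, θ₃=0.755, ω₃=2.875
apply F[32]=-10.000 → step 33: x=-0.378, v=-2.147, θ₁=-1.805, ω₁=-6.048, θ₂=1.623, ω₂=3.320, θ₃=0.814, ω₃=3.093
apply F[33]=-10.000 → step 34: x=-0.423, v=-2.365, θ₁=-1.934, ω₁=-6.915, θ₂=1.689, ω₂=3.268, θ₃=0.878, ω₃=3.252
apply F[34]=-10.000 → step 35: x=-0.473, v=-2.648, θ₁=-2.083, ω₁=-7.913, θ₂=1.754, ω₂=3.289, θ₃=0.944, ω₃=3.351
apply F[35]=-10.000 → step 36: x=-0.529, v=-2.999, θ₁=-2.252, ω₁=-9.076, θ₂=1.821, ω₂=3.437, θ₃=1.012, ω₃=3.408
apply F[36]=-10.000 → step 37: x=-0.593, v=-3.419, θ₁=-2.447, ω₁=-10.485, θ₂=1.893, ω₂=3.784, θ₃=1.080, ω₃=3.468
|θ₃| = 0.755 > 0.744 first at step 32.

Answer: 32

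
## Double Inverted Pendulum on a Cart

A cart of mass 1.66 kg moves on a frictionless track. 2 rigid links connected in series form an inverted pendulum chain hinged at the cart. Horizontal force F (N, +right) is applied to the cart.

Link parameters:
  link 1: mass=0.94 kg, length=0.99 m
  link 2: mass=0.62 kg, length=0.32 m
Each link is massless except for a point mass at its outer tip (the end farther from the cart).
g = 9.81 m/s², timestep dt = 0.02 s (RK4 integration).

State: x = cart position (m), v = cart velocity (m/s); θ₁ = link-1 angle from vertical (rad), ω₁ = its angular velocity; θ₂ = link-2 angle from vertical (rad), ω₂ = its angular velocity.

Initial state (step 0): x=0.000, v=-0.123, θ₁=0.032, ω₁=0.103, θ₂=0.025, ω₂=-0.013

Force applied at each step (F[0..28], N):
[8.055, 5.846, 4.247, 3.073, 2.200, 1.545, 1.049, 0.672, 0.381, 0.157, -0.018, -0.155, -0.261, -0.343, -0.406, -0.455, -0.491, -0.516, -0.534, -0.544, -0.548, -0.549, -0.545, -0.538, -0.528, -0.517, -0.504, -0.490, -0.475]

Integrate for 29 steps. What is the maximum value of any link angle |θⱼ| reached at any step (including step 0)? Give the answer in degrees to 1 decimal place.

apply F[0]=+8.055 → step 1: x=-0.002, v=-0.032, θ₁=0.033, ω₁=0.019, θ₂=0.025, ω₂=-0.021
apply F[1]=+5.846 → step 2: x=-0.002, v=0.032, θ₁=0.033, ω₁=-0.038, θ₂=0.024, ω₂=-0.030
apply F[2]=+4.247 → step 3: x=-0.000, v=0.077, θ₁=0.032, ω₁=-0.076, θ₂=0.023, ω₂=-0.039
apply F[3]=+3.073 → step 4: x=0.001, v=0.109, θ₁=0.030, ω₁=-0.101, θ₂=0.023, ω₂=-0.047
apply F[4]=+2.200 → step 5: x=0.004, v=0.130, θ₁=0.028, ω₁=-0.115, θ₂=0.022, ω₂=-0.054
apply F[5]=+1.545 → step 6: x=0.007, v=0.143, θ₁=0.026, ω₁=-0.123, θ₂=0.020, ω₂=-0.060
apply F[6]=+1.049 → step 7: x=0.009, v=0.152, θ₁=0.023, ω₁=-0.126, θ₂=0.019, ω₂=-0.065
apply F[7]=+0.672 → step 8: x=0.013, v=0.156, θ₁=0.021, ω₁=-0.125, θ₂=0.018, ω₂=-0.068
apply F[8]=+0.381 → step 9: x=0.016, v=0.157, θ₁=0.018, ω₁=-0.122, θ₂=0.016, ω₂=-0.070
apply F[9]=+0.157 → step 10: x=0.019, v=0.155, θ₁=0.016, ω₁=-0.118, θ₂=0.015, ω₂=-0.072
apply F[10]=-0.018 → step 11: x=0.022, v=0.153, θ₁=0.013, ω₁=-0.112, θ₂=0.014, ω₂=-0.072
apply F[11]=-0.155 → step 12: x=0.025, v=0.148, θ₁=0.011, ω₁=-0.105, θ₂=0.012, ω₂=-0.071
apply F[12]=-0.261 → step 13: x=0.028, v=0.143, θ₁=0.009, ω₁=-0.098, θ₂=0.011, ω₂=-0.070
apply F[13]=-0.343 → step 14: x=0.031, v=0.138, θ₁=0.007, ω₁=-0.091, θ₂=0.009, ω₂=-0.068
apply F[14]=-0.406 → step 15: x=0.033, v=0.132, θ₁=0.006, ω₁=-0.084, θ₂=0.008, ω₂=-0.066
apply F[15]=-0.455 → step 16: x=0.036, v=0.125, θ₁=0.004, ω₁=-0.077, θ₂=0.007, ω₂=-0.063
apply F[16]=-0.491 → step 17: x=0.038, v=0.119, θ₁=0.002, ω₁=-0.070, θ₂=0.006, ω₂=-0.060
apply F[17]=-0.516 → step 18: x=0.041, v=0.112, θ₁=0.001, ω₁=-0.064, θ₂=0.004, ω₂=-0.057
apply F[18]=-0.534 → step 19: x=0.043, v=0.106, θ₁=-0.000, ω₁=-0.057, θ₂=0.003, ω₂=-0.053
apply F[19]=-0.544 → step 20: x=0.045, v=0.099, θ₁=-0.001, ω₁=-0.052, θ₂=0.002, ω₂=-0.050
apply F[20]=-0.548 → step 21: x=0.047, v=0.093, θ₁=-0.002, ω₁=-0.046, θ₂=0.001, ω₂=-0.046
apply F[21]=-0.549 → step 22: x=0.049, v=0.087, θ₁=-0.003, ω₁=-0.041, θ₂=0.000, ω₂=-0.043
apply F[22]=-0.545 → step 23: x=0.050, v=0.081, θ₁=-0.004, ω₁=-0.036, θ₂=-0.000, ω₂=-0.040
apply F[23]=-0.538 → step 24: x=0.052, v=0.075, θ₁=-0.004, ω₁=-0.031, θ₂=-0.001, ω₂=-0.036
apply F[24]=-0.528 → step 25: x=0.053, v=0.070, θ₁=-0.005, ω₁=-0.027, θ₂=-0.002, ω₂=-0.033
apply F[25]=-0.517 → step 26: x=0.055, v=0.065, θ₁=-0.006, ω₁=-0.023, θ₂=-0.003, ω₂=-0.030
apply F[26]=-0.504 → step 27: x=0.056, v=0.060, θ₁=-0.006, ω₁=-0.020, θ₂=-0.003, ω₂=-0.027
apply F[27]=-0.490 → step 28: x=0.057, v=0.055, θ₁=-0.006, ω₁=-0.017, θ₂=-0.004, ω₂=-0.024
apply F[28]=-0.475 → step 29: x=0.058, v=0.050, θ₁=-0.007, ω₁=-0.014, θ₂=-0.004, ω₂=-0.021
Max |angle| over trajectory = 0.033 rad = 1.9°.

Answer: 1.9°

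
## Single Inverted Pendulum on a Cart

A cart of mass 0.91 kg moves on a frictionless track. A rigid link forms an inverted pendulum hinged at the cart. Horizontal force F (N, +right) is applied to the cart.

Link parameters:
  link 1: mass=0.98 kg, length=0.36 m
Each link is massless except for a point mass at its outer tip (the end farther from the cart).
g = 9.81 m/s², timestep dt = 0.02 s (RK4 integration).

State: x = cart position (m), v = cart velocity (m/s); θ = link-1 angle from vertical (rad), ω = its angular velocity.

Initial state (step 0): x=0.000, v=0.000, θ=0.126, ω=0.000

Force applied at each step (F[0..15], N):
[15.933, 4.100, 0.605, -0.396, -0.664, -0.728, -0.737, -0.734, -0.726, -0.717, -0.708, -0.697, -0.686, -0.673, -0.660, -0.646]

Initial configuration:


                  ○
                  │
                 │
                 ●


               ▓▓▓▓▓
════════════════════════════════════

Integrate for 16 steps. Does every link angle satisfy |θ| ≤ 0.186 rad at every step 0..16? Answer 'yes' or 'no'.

apply F[0]=+15.933 → step 1: x=0.003, v=0.319, θ=0.118, ω=-0.813
apply F[1]=+4.100 → step 2: x=0.010, v=0.386, θ=0.100, ω=-0.939
apply F[2]=+0.605 → step 3: x=0.018, v=0.381, θ=0.082, ω=-0.875
apply F[3]=-0.396 → step 4: x=0.025, v=0.357, θ=0.066, ω=-0.769
apply F[4]=-0.664 → step 5: x=0.032, v=0.331, θ=0.052, ω=-0.663
apply F[5]=-0.728 → step 6: x=0.039, v=0.305, θ=0.039, ω=-0.568
apply F[6]=-0.737 → step 7: x=0.044, v=0.282, θ=0.029, ω=-0.485
apply F[7]=-0.734 → step 8: x=0.050, v=0.261, θ=0.020, ω=-0.413
apply F[8]=-0.726 → step 9: x=0.055, v=0.242, θ=0.012, ω=-0.351
apply F[9]=-0.717 → step 10: x=0.060, v=0.224, θ=0.006, ω=-0.297
apply F[10]=-0.708 → step 11: x=0.064, v=0.208, θ=0.000, ω=-0.250
apply F[11]=-0.697 → step 12: x=0.068, v=0.193, θ=-0.004, ω=-0.210
apply F[12]=-0.686 → step 13: x=0.072, v=0.179, θ=-0.008, ω=-0.175
apply F[13]=-0.673 → step 14: x=0.075, v=0.166, θ=-0.011, ω=-0.145
apply F[14]=-0.660 → step 15: x=0.078, v=0.155, θ=-0.014, ω=-0.119
apply F[15]=-0.646 → step 16: x=0.081, v=0.144, θ=-0.016, ω=-0.097
Max |angle| over trajectory = 0.126 rad; bound = 0.186 → within bound.

Answer: yes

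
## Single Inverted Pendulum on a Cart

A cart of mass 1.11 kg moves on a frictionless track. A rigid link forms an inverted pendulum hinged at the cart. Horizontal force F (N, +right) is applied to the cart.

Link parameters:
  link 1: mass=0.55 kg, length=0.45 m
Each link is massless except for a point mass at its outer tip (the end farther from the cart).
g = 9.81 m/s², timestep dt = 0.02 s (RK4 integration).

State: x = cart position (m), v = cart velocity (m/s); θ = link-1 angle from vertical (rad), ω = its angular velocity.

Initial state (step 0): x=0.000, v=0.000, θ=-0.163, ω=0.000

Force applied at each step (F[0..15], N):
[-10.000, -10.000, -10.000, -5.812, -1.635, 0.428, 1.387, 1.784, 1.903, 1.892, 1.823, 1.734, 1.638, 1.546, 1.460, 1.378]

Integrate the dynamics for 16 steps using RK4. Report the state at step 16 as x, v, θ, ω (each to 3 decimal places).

apply F[0]=-10.000 → step 1: x=-0.002, v=-0.163, θ=-0.160, ω=0.286
apply F[1]=-10.000 → step 2: x=-0.007, v=-0.326, θ=-0.152, ω=0.577
apply F[2]=-10.000 → step 3: x=-0.015, v=-0.491, θ=-0.137, ω=0.877
apply F[3]=-5.812 → step 4: x=-0.025, v=-0.583, θ=-0.118, ω=1.025
apply F[4]=-1.635 → step 5: x=-0.037, v=-0.603, θ=-0.098, ω=1.021
apply F[5]=+0.428 → step 6: x=-0.049, v=-0.587, θ=-0.078, ω=0.948
apply F[6]=+1.387 → step 7: x=-0.061, v=-0.556, θ=-0.060, ω=0.848
apply F[7]=+1.784 → step 8: x=-0.071, v=-0.519, θ=-0.044, ω=0.744
apply F[8]=+1.903 → step 9: x=-0.081, v=-0.481, θ=-0.030, ω=0.644
apply F[9]=+1.892 → step 10: x=-0.091, v=-0.444, θ=-0.018, ω=0.552
apply F[10]=+1.823 → step 11: x=-0.099, v=-0.410, θ=-0.008, ω=0.471
apply F[11]=+1.734 → step 12: x=-0.107, v=-0.379, θ=0.001, ω=0.399
apply F[12]=+1.638 → step 13: x=-0.114, v=-0.350, θ=0.008, ω=0.336
apply F[13]=+1.546 → step 14: x=-0.121, v=-0.323, θ=0.014, ω=0.282
apply F[14]=+1.460 → step 15: x=-0.127, v=-0.298, θ=0.019, ω=0.234
apply F[15]=+1.378 → step 16: x=-0.133, v=-0.275, θ=0.024, ω=0.193

Answer: x=-0.133, v=-0.275, θ=0.024, ω=0.193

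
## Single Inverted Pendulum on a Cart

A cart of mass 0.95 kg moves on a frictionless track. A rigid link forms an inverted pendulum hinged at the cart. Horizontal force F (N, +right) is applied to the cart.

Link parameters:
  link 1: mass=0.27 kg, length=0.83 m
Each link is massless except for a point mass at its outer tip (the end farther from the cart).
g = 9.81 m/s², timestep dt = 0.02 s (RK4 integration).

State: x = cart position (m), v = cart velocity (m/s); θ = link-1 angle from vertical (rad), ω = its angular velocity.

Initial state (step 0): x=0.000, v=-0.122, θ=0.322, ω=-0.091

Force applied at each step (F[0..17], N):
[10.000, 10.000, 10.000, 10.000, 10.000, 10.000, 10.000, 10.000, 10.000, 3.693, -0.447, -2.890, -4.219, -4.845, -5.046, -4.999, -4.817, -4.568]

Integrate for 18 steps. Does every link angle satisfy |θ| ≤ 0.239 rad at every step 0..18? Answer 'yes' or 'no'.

Answer: no

Derivation:
apply F[0]=+10.000 → step 1: x=-0.001, v=0.067, θ=0.319, ω=-0.232
apply F[1]=+10.000 → step 2: x=0.003, v=0.256, θ=0.313, ω=-0.375
apply F[2]=+10.000 → step 3: x=0.010, v=0.445, θ=0.304, ω=-0.521
apply F[3]=+10.000 → step 4: x=0.020, v=0.636, θ=0.292, ω=-0.671
apply F[4]=+10.000 → step 5: x=0.035, v=0.828, θ=0.277, ω=-0.827
apply F[5]=+10.000 → step 6: x=0.054, v=1.021, θ=0.259, ω=-0.989
apply F[6]=+10.000 → step 7: x=0.076, v=1.217, θ=0.237, ω=-1.159
apply F[7]=+10.000 → step 8: x=0.102, v=1.414, θ=0.212, ω=-1.338
apply F[8]=+10.000 → step 9: x=0.133, v=1.613, θ=0.184, ω=-1.527
apply F[9]=+3.693 → step 10: x=0.166, v=1.683, θ=0.153, ω=-1.570
apply F[10]=-0.447 → step 11: x=0.199, v=1.668, θ=0.122, ω=-1.520
apply F[11]=-2.890 → step 12: x=0.232, v=1.602, θ=0.092, ω=-1.416
apply F[12]=-4.219 → step 13: x=0.263, v=1.510, θ=0.065, ω=-1.287
apply F[13]=-4.845 → step 14: x=0.292, v=1.406, θ=0.041, ω=-1.148
apply F[14]=-5.046 → step 15: x=0.319, v=1.298, θ=0.020, ω=-1.011
apply F[15]=-4.999 → step 16: x=0.344, v=1.192, θ=0.001, ω=-0.882
apply F[16]=-4.817 → step 17: x=0.367, v=1.091, θ=-0.016, ω=-0.762
apply F[17]=-4.568 → step 18: x=0.388, v=0.996, θ=-0.030, ω=-0.653
Max |angle| over trajectory = 0.322 rad; bound = 0.239 → exceeded.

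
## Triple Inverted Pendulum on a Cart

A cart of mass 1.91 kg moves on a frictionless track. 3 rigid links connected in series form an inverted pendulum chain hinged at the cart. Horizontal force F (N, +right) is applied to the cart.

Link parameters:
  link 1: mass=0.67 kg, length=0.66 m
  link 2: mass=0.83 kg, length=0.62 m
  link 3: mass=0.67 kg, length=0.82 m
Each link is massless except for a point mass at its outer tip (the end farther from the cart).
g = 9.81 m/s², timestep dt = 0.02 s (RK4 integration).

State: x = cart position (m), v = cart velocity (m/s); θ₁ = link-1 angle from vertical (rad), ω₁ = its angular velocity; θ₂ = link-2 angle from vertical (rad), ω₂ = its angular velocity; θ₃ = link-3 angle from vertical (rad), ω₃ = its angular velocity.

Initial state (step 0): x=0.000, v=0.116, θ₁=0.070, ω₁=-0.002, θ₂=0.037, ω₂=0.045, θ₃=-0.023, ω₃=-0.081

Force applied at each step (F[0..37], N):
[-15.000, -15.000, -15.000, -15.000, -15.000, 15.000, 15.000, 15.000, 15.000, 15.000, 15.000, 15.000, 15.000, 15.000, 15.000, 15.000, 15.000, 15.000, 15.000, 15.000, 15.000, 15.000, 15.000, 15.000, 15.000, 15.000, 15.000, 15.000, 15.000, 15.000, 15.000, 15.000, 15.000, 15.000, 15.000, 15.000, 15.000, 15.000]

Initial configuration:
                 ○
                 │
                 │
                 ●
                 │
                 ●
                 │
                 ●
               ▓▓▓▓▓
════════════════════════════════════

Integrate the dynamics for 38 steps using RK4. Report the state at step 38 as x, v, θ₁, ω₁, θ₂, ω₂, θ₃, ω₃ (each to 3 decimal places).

apply F[0]=-15.000 → step 1: x=0.001, v=-0.056, θ₁=0.073, ω₁=0.299, θ₂=0.038, ω₂=0.028, θ₃=-0.025, ω₃=-0.106
apply F[1]=-15.000 → step 2: x=-0.002, v=-0.228, θ₁=0.082, ω₁=0.607, θ₂=0.038, ω₂=0.006, θ₃=-0.027, ω₃=-0.131
apply F[2]=-15.000 → step 3: x=-0.009, v=-0.403, θ₁=0.097, ω₁=0.926, θ₂=0.038, ω₂=-0.025, θ₃=-0.030, ω₃=-0.156
apply F[3]=-15.000 → step 4: x=-0.018, v=-0.579, θ₁=0.119, ω₁=1.260, θ₂=0.037, ω₂=-0.068, θ₃=-0.033, ω₃=-0.180
apply F[4]=-15.000 → step 5: x=-0.032, v=-0.757, θ₁=0.148, ω₁=1.613, θ₂=0.035, ω₂=-0.126, θ₃=-0.037, ω₃=-0.201
apply F[5]=+15.000 → step 6: x=-0.046, v=-0.632, θ₁=0.179, ω₁=1.550, θ₂=0.032, ω₂=-0.227, θ₃=-0.042, ω₃=-0.229
apply F[6]=+15.000 → step 7: x=-0.057, v=-0.513, θ₁=0.210, ω₁=1.525, θ₂=0.026, ω₂=-0.360, θ₃=-0.046, ω₃=-0.256
apply F[7]=+15.000 → step 8: x=-0.066, v=-0.399, θ₁=0.241, ω₁=1.535, θ₂=0.017, ω₂=-0.523, θ₃=-0.052, ω₃=-0.282
apply F[8]=+15.000 → step 9: x=-0.073, v=-0.288, θ₁=0.272, ω₁=1.574, θ₂=0.005, ω₂=-0.713, θ₃=-0.058, ω₃=-0.304
apply F[9]=+15.000 → step 10: x=-0.078, v=-0.179, θ₁=0.304, ω₁=1.638, θ₂=-0.012, ω₂=-0.928, θ₃=-0.064, ω₃=-0.322
apply F[10]=+15.000 → step 11: x=-0.080, v=-0.072, θ₁=0.337, ω₁=1.721, θ₂=-0.033, ω₂=-1.163, θ₃=-0.071, ω₃=-0.335
apply F[11]=+15.000 → step 12: x=-0.081, v=0.036, θ₁=0.373, ω₁=1.813, θ₂=-0.058, ω₂=-1.412, θ₃=-0.077, ω₃=-0.342
apply F[12]=+15.000 → step 13: x=-0.079, v=0.146, θ₁=0.410, ω₁=1.907, θ₂=-0.089, ω₂=-1.667, θ₃=-0.084, ω₃=-0.343
apply F[13]=+15.000 → step 14: x=-0.075, v=0.258, θ₁=0.449, ω₁=1.996, θ₂=-0.125, ω₂=-1.922, θ₃=-0.091, ω₃=-0.340
apply F[14]=+15.000 → step 15: x=-0.068, v=0.373, θ₁=0.490, ω₁=2.073, θ₂=-0.166, ω₂=-2.171, θ₃=-0.098, ω₃=-0.335
apply F[15]=+15.000 → step 16: x=-0.060, v=0.491, θ₁=0.532, ω₁=2.135, θ₂=-0.212, ω₂=-2.411, θ₃=-0.104, ω₃=-0.328
apply F[16]=+15.000 → step 17: x=-0.049, v=0.612, θ₁=0.575, ω₁=2.179, θ₂=-0.262, ω₂=-2.640, θ₃=-0.111, ω₃=-0.323
apply F[17]=+15.000 → step 18: x=-0.035, v=0.734, θ₁=0.619, ω₁=2.205, θ₂=-0.317, ω₂=-2.859, θ₃=-0.117, ω₃=-0.322
apply F[18]=+15.000 → step 19: x=-0.019, v=0.858, θ₁=0.663, ω₁=2.213, θ₂=-0.377, ω₂=-3.070, θ₃=-0.124, ω₃=-0.325
apply F[19]=+15.000 → step 20: x=-0.001, v=0.982, θ₁=0.707, ω₁=2.203, θ₂=-0.440, ω₂=-3.276, θ₃=-0.130, ω₃=-0.336
apply F[20]=+15.000 → step 21: x=0.020, v=1.106, θ₁=0.751, ω₁=2.175, θ₂=-0.508, ω₂=-3.480, θ₃=-0.137, ω₃=-0.356
apply F[21]=+15.000 → step 22: x=0.043, v=1.228, θ₁=0.794, ω₁=2.129, θ₂=-0.579, ω₂=-3.686, θ₃=-0.145, ω₃=-0.388
apply F[22]=+15.000 → step 23: x=0.069, v=1.347, θ₁=0.836, ω₁=2.065, θ₂=-0.655, ω₂=-3.898, θ₃=-0.153, ω₃=-0.434
apply F[23]=+15.000 → step 24: x=0.097, v=1.462, θ₁=0.876, ω₁=1.981, θ₂=-0.735, ω₂=-4.120, θ₃=-0.162, ω₃=-0.499
apply F[24]=+15.000 → step 25: x=0.127, v=1.571, θ₁=0.915, ω₁=1.877, θ₂=-0.820, ω₂=-4.356, θ₃=-0.173, ω₃=-0.586
apply F[25]=+15.000 → step 26: x=0.160, v=1.673, θ₁=0.951, ω₁=1.750, θ₂=-0.910, ω₂=-4.609, θ₃=-0.186, ω₃=-0.702
apply F[26]=+15.000 → step 27: x=0.194, v=1.764, θ₁=0.985, ω₁=1.600, θ₂=-1.005, ω₂=-4.883, θ₃=-0.201, ω₃=-0.854
apply F[27]=+15.000 → step 28: x=0.230, v=1.842, θ₁=1.015, ω₁=1.427, θ₂=-1.105, ω₂=-5.177, θ₃=-0.220, ω₃=-1.052
apply F[28]=+15.000 → step 29: x=0.268, v=1.904, θ₁=1.042, ω₁=1.234, θ₂=-1.212, ω₂=-5.492, θ₃=-0.244, ω₃=-1.307
apply F[29]=+15.000 → step 30: x=0.306, v=1.944, θ₁=1.065, ω₁=1.030, θ₂=-1.325, ω₂=-5.817, θ₃=-0.273, ω₃=-1.632
apply F[30]=+15.000 → step 31: x=0.346, v=1.960, θ₁=1.083, ω₁=0.834, θ₂=-1.444, ω₂=-6.137, θ₃=-0.310, ω₃=-2.042
apply F[31]=+15.000 → step 32: x=0.385, v=1.947, θ₁=1.098, ω₁=0.674, θ₂=-1.570, ω₂=-6.420, θ₃=-0.355, ω₃=-2.546
apply F[32]=+15.000 → step 33: x=0.423, v=1.906, θ₁=1.111, ω₁=0.591, θ₂=-1.701, ω₂=-6.616, θ₃=-0.412, ω₃=-3.141
apply F[33]=+15.000 → step 34: x=0.461, v=1.843, θ₁=1.123, ω₁=0.631, θ₂=-1.834, ω₂=-6.668, θ₃=-0.481, ω₃=-3.807
apply F[34]=+15.000 → step 35: x=0.497, v=1.771, θ₁=1.137, ω₁=0.825, θ₂=-1.966, ω₂=-6.519, θ₃=-0.565, ω₃=-4.498
apply F[35]=+15.000 → step 36: x=0.532, v=1.709, θ₁=1.157, ω₁=1.168, θ₂=-2.093, ω₂=-6.151, θ₃=-0.661, ω₃=-5.152
apply F[36]=+15.000 → step 37: x=0.565, v=1.677, θ₁=1.184, ω₁=1.616, θ₂=-2.211, ω₂=-5.592, θ₃=-0.770, ω₃=-5.713
apply F[37]=+15.000 → step 38: x=0.599, v=1.684, θ₁=1.222, ω₁=2.106, θ₂=-2.316, ω₂=-4.909, θ₃=-0.889, ω₃=-6.153

Answer: x=0.599, v=1.684, θ₁=1.222, ω₁=2.106, θ₂=-2.316, ω₂=-4.909, θ₃=-0.889, ω₃=-6.153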